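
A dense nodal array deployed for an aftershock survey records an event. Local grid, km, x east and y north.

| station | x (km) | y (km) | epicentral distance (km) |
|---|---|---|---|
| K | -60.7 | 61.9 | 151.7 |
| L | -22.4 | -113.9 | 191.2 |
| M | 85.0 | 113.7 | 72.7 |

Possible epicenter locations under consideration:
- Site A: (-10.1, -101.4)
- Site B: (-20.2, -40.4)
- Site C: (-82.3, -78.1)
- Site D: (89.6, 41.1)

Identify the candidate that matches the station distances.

For each candidate, compare |candidate − station| to the reported distance:
Site A: residuals K 19.3, L 173.7, M 162.5 → max 173.7 km
Site B: residuals K 41.7, L 117.7, M 113.9 → max 117.7 km
Site C: residuals K 10.0, L 121.4, M 181.8 → max 181.8 km
Site D: residuals K 0.0, L 0.0, M 0.0 → max 0.0 km
Only Site D has all residuals ≈ 0.

Site D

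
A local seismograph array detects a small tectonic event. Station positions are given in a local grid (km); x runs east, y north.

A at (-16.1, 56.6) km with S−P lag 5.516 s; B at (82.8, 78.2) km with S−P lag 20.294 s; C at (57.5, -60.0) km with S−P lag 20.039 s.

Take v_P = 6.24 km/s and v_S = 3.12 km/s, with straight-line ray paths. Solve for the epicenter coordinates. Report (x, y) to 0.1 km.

(-32.8, 26.5)

Distance from S−P lag: d = Δt · v_P v_S / (v_P − v_S) = Δt · (6.24·3.12)/(6.24−3.12) ≈ 6.2400·Δt.
So d_A = 34.42, d_B = 126.63, d_C = 125.04 km.
Circle about each station: (x + 16.1)² + (y − 56.6)² = 34.42²; (x − 82.8)² + (y − 78.2)² = 126.63²; (x − 57.5)² + (y + 60.0)² = 125.04².
Subtracting the A equation from the B and C equations removes the quadratic terms:
197.8 x + 43.2 y = -5342.11
147.2 x − 233.2 y = -11006.79
Solving the 2×2 system: x ≈ -32.8, y ≈ 26.5 km.
Check against A (with the unrounded x, y): √((x + 16.1)²+(y − 56.6)²) = 34.42 ≈ 34.42 km. ✓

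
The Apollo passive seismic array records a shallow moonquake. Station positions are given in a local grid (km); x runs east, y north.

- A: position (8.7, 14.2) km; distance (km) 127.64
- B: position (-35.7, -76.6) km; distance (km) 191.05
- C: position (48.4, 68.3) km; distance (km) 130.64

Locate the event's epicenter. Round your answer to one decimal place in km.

-75.3 km east, 110.3 km north

Circle about each station: (x − 8.7)² + (y − 14.2)² = 127.64²; (x + 35.7)² + (y + 76.6)² = 191.05²; (x − 48.4)² + (y − 68.3)² = 130.64².
Subtracting the A equation from the B and C equations removes the quadratic terms:
-88.8 x − 181.6 y = -13343.41
79.4 x + 108.2 y = 5955.28
Solving the 2×2 system: x ≈ -75.3, y ≈ 110.3 km.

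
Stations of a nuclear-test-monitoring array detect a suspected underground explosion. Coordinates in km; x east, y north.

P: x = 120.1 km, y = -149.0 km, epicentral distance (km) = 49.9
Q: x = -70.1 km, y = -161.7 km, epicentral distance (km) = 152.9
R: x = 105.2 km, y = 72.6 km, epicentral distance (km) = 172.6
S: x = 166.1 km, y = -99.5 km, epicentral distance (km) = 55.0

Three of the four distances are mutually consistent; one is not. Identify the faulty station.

Solve using three stations at a time. Using P, R, S (subtract circle equations pairwise → linear system) gives (x, y) ≈ (111.1, -99.9).
Distances from that point to each station vs reported:
  P: calculated 49.9 vs reported 49.9 → residual 0.0 km
  Q: calculated 191.4 vs reported 152.9 → residual 38.5 km
  R: calculated 172.6 vs reported 172.6 → residual 0.0 km
  S: calculated 55.0 vs reported 55.0 → residual 0.0 km
P, R, S are mutually consistent (residuals ≈ 0); Q is off by 38.5 km.

Q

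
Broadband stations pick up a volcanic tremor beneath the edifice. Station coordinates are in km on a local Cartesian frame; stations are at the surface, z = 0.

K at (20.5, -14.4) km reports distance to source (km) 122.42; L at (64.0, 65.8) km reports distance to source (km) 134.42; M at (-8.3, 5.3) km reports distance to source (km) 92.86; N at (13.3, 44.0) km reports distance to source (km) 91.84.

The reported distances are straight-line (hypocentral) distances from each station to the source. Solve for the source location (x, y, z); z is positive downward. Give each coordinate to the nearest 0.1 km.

(-59.2, 61.5, 53.6)

Each station gives a sphere (x−x_i)² + (y−y_i)² + z² = d_i² (stations at z=0).
Subtracting the K sphere from L and M: z² cancels, leaving linear equations in x and y:
87.0 x + 160.4 y = 4715.95
-57.6 x + 39.4 y = 5833.05
Solving: x ≈ -59.195, y ≈ 61.508 km (keep extra digits for the depth step; rounded: -59.2, 61.5).
Then from the K sphere: z² = 122.42² − (x − 20.5)² − (y + 14.4)² with x = -59.195, y = 61.508, so z ≈ 53.604 ≈ 53.6 km.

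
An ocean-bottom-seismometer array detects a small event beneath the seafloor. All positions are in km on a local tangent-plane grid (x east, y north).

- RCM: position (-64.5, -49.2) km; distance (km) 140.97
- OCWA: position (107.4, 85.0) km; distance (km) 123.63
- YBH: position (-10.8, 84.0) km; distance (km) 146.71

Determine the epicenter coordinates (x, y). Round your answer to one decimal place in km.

Circle about each station: (x + 64.5)² + (y + 49.2)² = 140.97²; (x − 107.4)² + (y − 85.0)² = 123.63²; (x + 10.8)² + (y − 84.0)² = 146.71².
Subtracting pairs of circle equations eliminates x²+y² and gives linear equations (the radical axes):
343.8 x + 268.4 y = 16767.03
107.4 x + 266.4 y = -1059.53
Solving the 2×2 system: x ≈ 75.7, y ≈ -34.5 km.

x ≈ 75.7 km, y ≈ -34.5 km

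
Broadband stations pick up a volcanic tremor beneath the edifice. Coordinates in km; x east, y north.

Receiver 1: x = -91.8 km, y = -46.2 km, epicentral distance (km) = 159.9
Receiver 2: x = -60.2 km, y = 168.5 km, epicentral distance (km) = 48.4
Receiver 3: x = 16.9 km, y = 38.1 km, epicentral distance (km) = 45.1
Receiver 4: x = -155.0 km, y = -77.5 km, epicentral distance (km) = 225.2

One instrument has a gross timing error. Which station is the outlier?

Receiver 2

Solve using three stations at a time. Using Receiver 1, Receiver 3, Receiver 4 (subtract circle equations pairwise → linear system) gives (x, y) ≈ (4.7, 81.2).
Distances from that point to each station vs reported:
  Receiver 1: calculated 159.8 vs reported 159.9 → residual 0.1 km
  Receiver 2: calculated 108.8 vs reported 48.4 → residual 60.4 km
  Receiver 3: calculated 44.7 vs reported 45.1 → residual 0.4 km
  Receiver 4: calculated 225.1 vs reported 225.2 → residual 0.1 km
Receiver 1, Receiver 3, Receiver 4 are mutually consistent (residuals ≈ 0); Receiver 2 is off by 60.4 km.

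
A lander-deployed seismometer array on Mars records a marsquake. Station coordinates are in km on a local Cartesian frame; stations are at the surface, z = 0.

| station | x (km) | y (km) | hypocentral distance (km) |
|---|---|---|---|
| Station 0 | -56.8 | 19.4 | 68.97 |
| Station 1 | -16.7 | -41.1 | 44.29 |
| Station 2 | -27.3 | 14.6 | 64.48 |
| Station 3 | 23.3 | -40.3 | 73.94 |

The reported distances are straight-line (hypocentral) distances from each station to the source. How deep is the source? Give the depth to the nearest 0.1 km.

Each station gives a sphere (x−x_i)² + (y−y_i)² + z² = d_i² (stations at z=0).
Subtracting the Station 0 sphere from Station 1 and Station 2: z² cancels, leaving linear equations in x and y:
80.2 x − 121.0 y = 1160.76
59.0 x − 9.6 y = -2044.96
Solving: x ≈ -40.600, y ≈ -36.503 km (keep extra digits for the depth step; rounded: -40.6, -36.5).
Then from the Station 0 sphere: z² = 68.97² − (x + 56.8)² − (y − 19.4)² with x = -40.600, y = -36.503, so z ≈ 37.004 ≈ 37.0 km.

z ≈ 37.0 km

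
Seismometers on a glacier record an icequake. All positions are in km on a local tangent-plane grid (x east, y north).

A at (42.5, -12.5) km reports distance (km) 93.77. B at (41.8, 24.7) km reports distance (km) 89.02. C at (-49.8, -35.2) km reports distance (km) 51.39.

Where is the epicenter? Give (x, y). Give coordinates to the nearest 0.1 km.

(-46.8, 16.1)

Circle about each station: (x − 42.5)² + (y + 12.5)² = 93.77²; (x − 41.8)² + (y − 24.7)² = 89.02²; (x + 49.8)² + (y + 35.2)² = 51.39².
Subtracting the A equation from the B and C equations removes the quadratic terms:
-1.4 x + 74.4 y = 1263.08
-184.6 x − 45.4 y = 7908.46
Solving the 2×2 system: x ≈ -46.8, y ≈ 16.1 km.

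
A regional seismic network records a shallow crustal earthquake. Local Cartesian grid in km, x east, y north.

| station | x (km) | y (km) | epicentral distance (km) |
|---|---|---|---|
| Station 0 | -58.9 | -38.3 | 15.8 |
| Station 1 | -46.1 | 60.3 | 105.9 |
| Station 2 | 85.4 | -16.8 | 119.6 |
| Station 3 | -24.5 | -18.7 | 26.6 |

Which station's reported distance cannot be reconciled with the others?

Station 0

Solve using three stations at a time. Using Station 1, Station 2, Station 3 (subtract circle equations pairwise → linear system) gives (x, y) ≈ (-30.9, -44.5).
Distances from that point to each station vs reported:
  Station 0: calculated 28.6 vs reported 15.8 → residual 12.8 km
  Station 1: calculated 105.9 vs reported 105.9 → residual 0.0 km
  Station 2: calculated 119.6 vs reported 119.6 → residual 0.0 km
  Station 3: calculated 26.6 vs reported 26.6 → residual 0.0 km
Station 1, Station 2, Station 3 are mutually consistent (residuals ≈ 0); Station 0 is off by 12.8 km.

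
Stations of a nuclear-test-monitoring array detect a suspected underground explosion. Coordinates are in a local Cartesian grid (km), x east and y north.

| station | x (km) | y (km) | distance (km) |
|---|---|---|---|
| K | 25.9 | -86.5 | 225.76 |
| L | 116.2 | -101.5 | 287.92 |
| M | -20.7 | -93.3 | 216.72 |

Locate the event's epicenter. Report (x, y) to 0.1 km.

Circle about each station: (x − 25.9)² + (y + 86.5)² = 225.76²; (x − 116.2)² + (y + 101.5)² = 287.92²; (x + 20.7)² + (y + 93.3)² = 216.72².
Subtracting the K equation from the L and M equations removes the quadratic terms:
180.6 x − 30.0 y = -16278.72
-93.2 x − 13.6 y = 4980.34
Solving the 2×2 system: x ≈ -70.6, y ≈ 117.6 km.

-70.6 km east, 117.6 km north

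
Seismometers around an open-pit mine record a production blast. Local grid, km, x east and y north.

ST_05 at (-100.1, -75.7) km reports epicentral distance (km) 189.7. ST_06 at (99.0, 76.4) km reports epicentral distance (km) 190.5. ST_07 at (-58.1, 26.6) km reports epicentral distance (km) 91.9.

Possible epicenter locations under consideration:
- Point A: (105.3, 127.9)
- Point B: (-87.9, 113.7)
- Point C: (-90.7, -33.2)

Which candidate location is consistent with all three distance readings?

For each candidate, compare |candidate − station| to the reported distance:
Point A: residuals ST_05 99.5, ST_06 138.6, ST_07 100.4 → max 138.6 km
Point B: residuals ST_05 0.1, ST_06 0.1, ST_07 0.2 → max 0.2 km
Point C: residuals ST_05 146.2, ST_06 28.6, ST_07 23.8 → max 146.2 km
Only Point B has all residuals ≈ 0.

Point B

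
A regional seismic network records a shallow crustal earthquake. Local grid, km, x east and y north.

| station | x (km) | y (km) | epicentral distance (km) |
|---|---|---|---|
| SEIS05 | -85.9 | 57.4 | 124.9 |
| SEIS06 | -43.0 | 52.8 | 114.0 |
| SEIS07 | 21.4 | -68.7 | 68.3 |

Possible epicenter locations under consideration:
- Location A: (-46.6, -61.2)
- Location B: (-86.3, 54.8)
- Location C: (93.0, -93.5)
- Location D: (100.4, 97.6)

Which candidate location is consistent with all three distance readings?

For each candidate, compare |candidate − station| to the reported distance:
Location A: residuals SEIS05 0.0, SEIS06 0.1, SEIS07 0.1 → max 0.1 km
Location B: residuals SEIS05 122.3, SEIS06 70.7, SEIS07 95.6 → max 122.3 km
Location C: residuals SEIS05 109.1, SEIS06 85.7, SEIS07 7.5 → max 109.1 km
Location D: residuals SEIS05 65.7, SEIS06 36.2, SEIS07 115.8 → max 115.8 km
Only Location A has all residuals ≈ 0.

Location A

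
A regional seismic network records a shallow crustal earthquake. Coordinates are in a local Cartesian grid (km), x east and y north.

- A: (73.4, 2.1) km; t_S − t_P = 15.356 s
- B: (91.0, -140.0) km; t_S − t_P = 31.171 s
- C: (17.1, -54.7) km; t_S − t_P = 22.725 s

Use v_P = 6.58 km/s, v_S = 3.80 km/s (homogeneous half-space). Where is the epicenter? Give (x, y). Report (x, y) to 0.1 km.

79.0 km east, 140.1 km north

Distance from S−P lag: d = Δt · v_P v_S / (v_P − v_S) = Δt · (6.58·3.80)/(6.58−3.80) ≈ 8.9942·Δt.
So d_A = 138.12, d_B = 280.36, d_C = 204.39 km.
Circle about each station: (x − 73.4)² + (y − 2.1)² = 138.12²; (x − 91.0)² + (y + 140.0)² = 280.36²; (x − 17.1)² + (y + 54.7)² = 204.39².
Subtracting pairs of circle equations eliminates x²+y² and gives linear equations (the radical axes):
35.2 x − 284.2 y = -37035.57
-112.6 x − 113.6 y = -24805.61
Solving the 2×2 system: x ≈ 79.0, y ≈ 140.1 km.
Check against A (with the unrounded x, y): √((x − 73.4)²+(y − 2.1)²) = 138.11 ≈ 138.12 km. ✓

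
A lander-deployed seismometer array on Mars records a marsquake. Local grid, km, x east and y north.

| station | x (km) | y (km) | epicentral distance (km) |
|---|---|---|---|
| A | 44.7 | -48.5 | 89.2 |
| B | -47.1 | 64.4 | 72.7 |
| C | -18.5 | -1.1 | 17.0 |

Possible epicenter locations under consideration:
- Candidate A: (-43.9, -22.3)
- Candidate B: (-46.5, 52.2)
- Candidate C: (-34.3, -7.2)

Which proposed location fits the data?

For each candidate, compare |candidate − station| to the reported distance:
Candidate A: residuals A 3.2, B 14.1, C 16.1 → max 16.1 km
Candidate B: residuals A 46.7, B 60.5, C 43.2 → max 60.5 km
Candidate C: residuals A 0.1, B 0.0, C 0.1 → max 0.1 km
Only Candidate C has all residuals ≈ 0.

Candidate C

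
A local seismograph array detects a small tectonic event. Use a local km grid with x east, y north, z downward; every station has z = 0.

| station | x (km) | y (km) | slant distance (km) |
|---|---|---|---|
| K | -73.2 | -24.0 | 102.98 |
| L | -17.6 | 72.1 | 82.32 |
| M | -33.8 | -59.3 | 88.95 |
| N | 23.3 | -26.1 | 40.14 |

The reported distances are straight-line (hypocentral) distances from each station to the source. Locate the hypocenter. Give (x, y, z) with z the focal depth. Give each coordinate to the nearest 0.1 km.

(22.3, 4.8, 25.6)

Each station gives a sphere (x−x_i)² + (y−y_i)² + z² = d_i² (stations at z=0).
Subtracting the K sphere from L and M: z² cancels, leaving linear equations in x and y:
111.2 x + 192.2 y = 3402.23
78.8 x − 70.6 y = 1417.47
Solving: x ≈ 22.292, y ≈ 4.804 km (keep extra digits for the depth step; rounded: 22.3, 4.8).
Then from the K sphere: z² = 102.98² − (x + 73.2)² − (y + 24.0)² with x = 22.292, y = 4.804, so z ≈ 25.622 ≈ 25.6 km.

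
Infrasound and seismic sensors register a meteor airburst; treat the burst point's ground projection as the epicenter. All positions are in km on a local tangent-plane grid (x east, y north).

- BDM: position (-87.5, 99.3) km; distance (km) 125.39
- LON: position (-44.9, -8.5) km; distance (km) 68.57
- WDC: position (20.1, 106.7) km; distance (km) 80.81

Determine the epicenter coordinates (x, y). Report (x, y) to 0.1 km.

(14.3, 26.1)

Circle about each station: (x + 87.5)² + (y − 99.3)² = 125.39²; (x + 44.9)² + (y + 8.5)² = 68.57²; (x − 20.1)² + (y − 106.7)² = 80.81².
Subtracting the BDM equation from the LON and WDC equations removes the quadratic terms:
85.2 x − 215.6 y = -4407.67
215.2 x + 14.8 y = 3464.56
Solving the 2×2 system: x ≈ 14.3, y ≈ 26.1 km.
Check against BDM (with the unrounded x, y): √((x + 87.5)²+(y − 99.3)²) = 125.39 ≈ 125.39 km. ✓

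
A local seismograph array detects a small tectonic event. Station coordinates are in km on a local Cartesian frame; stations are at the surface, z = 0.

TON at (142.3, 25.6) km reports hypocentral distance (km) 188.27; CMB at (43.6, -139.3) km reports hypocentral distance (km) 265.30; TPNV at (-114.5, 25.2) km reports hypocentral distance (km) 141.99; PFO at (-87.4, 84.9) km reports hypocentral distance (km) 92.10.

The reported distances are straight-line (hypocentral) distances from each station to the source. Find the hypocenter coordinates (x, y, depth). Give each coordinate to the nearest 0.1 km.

(-16.0, 114.3, 50.2)

Each station gives a sphere (x−x_i)² + (y−y_i)² + z² = d_i² (stations at z=0).
Subtracting the TON sphere from CMB and TPNV: z² cancels, leaving linear equations in x and y:
-197.4 x − 329.8 y = -34537.70
-513.6 x − 0.8 y = 8125.07
Solving: x ≈ -15.998, y ≈ 114.299 km (keep extra digits for the depth step; rounded: -16.0, 114.3).
Then from the TON sphere: z² = 188.27² − (x − 142.3)² − (y − 25.6)² with x = -15.998, y = 114.299, so z ≈ 50.198 ≈ 50.2 km.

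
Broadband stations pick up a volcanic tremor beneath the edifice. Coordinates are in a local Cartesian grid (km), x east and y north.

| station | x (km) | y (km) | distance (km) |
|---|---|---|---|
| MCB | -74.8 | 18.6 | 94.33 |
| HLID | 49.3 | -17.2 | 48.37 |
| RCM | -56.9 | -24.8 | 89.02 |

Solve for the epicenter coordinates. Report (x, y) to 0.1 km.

19.5 km east, 20.9 km north

Circle about each station: (x + 74.8)² + (y − 18.6)² = 94.33²; (x − 49.3)² + (y + 17.2)² = 48.37²; (x + 56.9)² + (y + 24.8)² = 89.02².
Subtracting the MCB equation from the HLID and RCM equations removes the quadratic terms:
248.2 x − 71.6 y = 3343.82
35.8 x − 86.8 y = -1114.76
Solving the 2×2 system: x ≈ 19.5, y ≈ 20.9 km.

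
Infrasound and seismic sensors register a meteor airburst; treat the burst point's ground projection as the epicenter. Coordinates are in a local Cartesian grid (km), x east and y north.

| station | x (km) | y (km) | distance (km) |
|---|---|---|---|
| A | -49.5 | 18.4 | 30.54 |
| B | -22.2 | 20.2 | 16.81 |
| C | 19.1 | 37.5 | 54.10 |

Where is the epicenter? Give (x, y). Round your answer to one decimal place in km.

Circle about each station: (x + 49.5)² + (y − 18.4)² = 30.54²; (x + 22.2)² + (y − 20.2)² = 16.81²; (x − 19.1)² + (y − 37.5)² = 54.10².
Subtracting pairs of circle equations eliminates x²+y² and gives linear equations (the radical axes):
54.6 x + 3.6 y = -1237.81
137.2 x + 38.2 y = -3011.87
Solving the 2×2 system: x ≈ -22.9, y ≈ 3.4 km.

(-22.9, 3.4)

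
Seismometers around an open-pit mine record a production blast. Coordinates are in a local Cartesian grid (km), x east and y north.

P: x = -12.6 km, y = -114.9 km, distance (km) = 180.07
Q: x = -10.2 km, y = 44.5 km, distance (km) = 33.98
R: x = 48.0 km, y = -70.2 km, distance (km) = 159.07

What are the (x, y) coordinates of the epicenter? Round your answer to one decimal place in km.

x ≈ -38.5 km, y ≈ 63.3 km

Circle about each station: (x + 12.6)² + (y + 114.9)² = 180.07²; (x + 10.2)² + (y − 44.5)² = 33.98²; (x − 48.0)² + (y + 70.2)² = 159.07².
Subtracting the P equation from the Q and R equations removes the quadratic terms:
4.8 x + 318.8 y = 19994.08
121.2 x + 89.4 y = 993.21
Solving the 2×2 system: x ≈ -38.5, y ≈ 63.3 km.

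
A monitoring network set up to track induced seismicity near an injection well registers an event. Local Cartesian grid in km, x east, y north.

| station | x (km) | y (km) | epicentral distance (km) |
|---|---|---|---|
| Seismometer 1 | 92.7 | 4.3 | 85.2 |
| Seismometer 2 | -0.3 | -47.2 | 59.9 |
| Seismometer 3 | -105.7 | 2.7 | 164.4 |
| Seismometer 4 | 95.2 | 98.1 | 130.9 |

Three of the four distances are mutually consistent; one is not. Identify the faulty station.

Seismometer 1

Solve using three stations at a time. Using Seismometer 2, Seismometer 3, Seismometer 4 (subtract circle equations pairwise → linear system) gives (x, y) ≈ (56.0, -26.8).
Distances from that point to each station vs reported:
  Seismometer 1: calculated 48.1 vs reported 85.2 → residual 37.1 km
  Seismometer 2: calculated 59.9 vs reported 59.9 → residual 0.0 km
  Seismometer 3: calculated 164.4 vs reported 164.4 → residual 0.0 km
  Seismometer 4: calculated 130.9 vs reported 130.9 → residual 0.0 km
Seismometer 2, Seismometer 3, Seismometer 4 are mutually consistent (residuals ≈ 0); Seismometer 1 is off by 37.1 km.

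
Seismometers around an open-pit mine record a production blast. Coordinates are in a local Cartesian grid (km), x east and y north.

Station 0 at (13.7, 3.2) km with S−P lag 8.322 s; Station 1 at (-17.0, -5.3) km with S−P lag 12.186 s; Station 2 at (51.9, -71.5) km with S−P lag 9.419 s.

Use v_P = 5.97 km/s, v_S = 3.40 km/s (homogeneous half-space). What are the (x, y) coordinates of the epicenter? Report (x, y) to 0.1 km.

x ≈ 79.2 km, y ≈ -2.3 km

Distance from S−P lag: d = Δt · v_P v_S / (v_P − v_S) = Δt · (5.97·3.40)/(5.97−3.40) ≈ 7.8981·Δt.
So d_Station 0 = 65.73, d_Station 1 = 96.25, d_Station 2 = 74.39 km.
Circle about each station: (x − 13.7)² + (y − 3.2)² = 65.73²; (x + 17.0)² + (y + 5.3)² = 96.25²; (x − 51.9)² + (y + 71.5)² = 74.39².
Subtracting the Station 0 equation from the Station 1 and Station 2 equations removes the quadratic terms:
-61.4 x − 17.0 y = -4824.47
76.4 x − 149.4 y = 6394.49
Solving the 2×2 system: x ≈ 79.2, y ≈ -2.3 km.
Check against Station 0 (with the unrounded x, y): √((x − 13.7)²+(y − 3.2)²) = 65.74 ≈ 65.73 km. ✓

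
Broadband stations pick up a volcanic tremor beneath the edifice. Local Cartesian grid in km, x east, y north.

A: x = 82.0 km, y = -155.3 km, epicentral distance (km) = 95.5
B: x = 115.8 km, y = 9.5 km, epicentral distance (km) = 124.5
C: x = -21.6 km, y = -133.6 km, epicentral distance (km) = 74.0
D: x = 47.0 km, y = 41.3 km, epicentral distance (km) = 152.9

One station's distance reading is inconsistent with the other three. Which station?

Solve using three stations at a time. Using A, B, C (subtract circle equations pairwise → linear system) gives (x, y) ≈ (26.6, -77.4).
Distances from that point to each station vs reported:
  A: calculated 95.5 vs reported 95.5 → residual 0.0 km
  B: calculated 124.5 vs reported 124.5 → residual 0.0 km
  C: calculated 74.0 vs reported 74.0 → residual 0.0 km
  D: calculated 120.5 vs reported 152.9 → residual 32.4 km
A, B, C are mutually consistent (residuals ≈ 0); D is off by 32.4 km.

D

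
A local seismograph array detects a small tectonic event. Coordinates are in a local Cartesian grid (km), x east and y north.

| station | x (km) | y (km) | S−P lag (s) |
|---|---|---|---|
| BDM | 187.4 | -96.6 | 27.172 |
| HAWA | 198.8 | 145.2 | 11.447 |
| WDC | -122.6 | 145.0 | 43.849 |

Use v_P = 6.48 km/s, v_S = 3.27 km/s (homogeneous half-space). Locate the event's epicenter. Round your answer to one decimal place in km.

Distance from S−P lag: d = Δt · v_P v_S / (v_P − v_S) = Δt · (6.48·3.27)/(6.48−3.27) ≈ 6.6011·Δt.
So d_BDM = 179.37, d_HAWA = 75.56, d_WDC = 289.45 km.
Circle about each station: (x − 187.4)² + (y + 96.6)² = 179.37²; (x − 198.8)² + (y − 145.2)² = 75.56²; (x + 122.6)² + (y − 145.0)² = 289.45².
Subtracting the BDM equation from the HAWA and WDC equations removes the quadratic terms:
22.8 x + 483.6 y = 42618.44
-620.0 x + 483.2 y = -60002.27
Solving the 2×2 system: x ≈ 159.6, y ≈ 80.6 km.
Check against BDM (with the unrounded x, y): √((x − 187.4)²+(y + 96.6)²) = 179.37 ≈ 179.37 km. ✓

(159.6, 80.6)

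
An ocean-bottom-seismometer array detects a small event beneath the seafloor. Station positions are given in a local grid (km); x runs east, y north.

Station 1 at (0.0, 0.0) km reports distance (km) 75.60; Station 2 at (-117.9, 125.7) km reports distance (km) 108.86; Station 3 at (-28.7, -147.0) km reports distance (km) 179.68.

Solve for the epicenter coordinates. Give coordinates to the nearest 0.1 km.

x ≈ -70.3 km, y ≈ 27.8 km

Circle about each station: x² + y² = 75.60²; (x + 117.9)² + (y − 125.7)² = 108.86²; (x + 28.7)² + (y + 147.0)² = 179.68².
Subtracting the Station 1 equation from the Station 2 and Station 3 equations removes the quadratic terms:
-235.8 x + 251.4 y = 23565.76
-57.4 x − 294.0 y = -4136.85
Solving the 2×2 system: x ≈ -70.3, y ≈ 27.8 km.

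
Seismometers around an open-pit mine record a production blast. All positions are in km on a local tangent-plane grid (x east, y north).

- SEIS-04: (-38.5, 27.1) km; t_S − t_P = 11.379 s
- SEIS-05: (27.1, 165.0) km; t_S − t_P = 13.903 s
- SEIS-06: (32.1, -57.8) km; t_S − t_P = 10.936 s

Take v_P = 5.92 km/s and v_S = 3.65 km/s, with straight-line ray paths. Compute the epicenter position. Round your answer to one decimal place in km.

Distance from S−P lag: d = Δt · v_P v_S / (v_P − v_S) = Δt · (5.92·3.65)/(5.92−3.65) ≈ 9.5189·Δt.
So d_SEIS-04 = 108.32, d_SEIS-05 = 132.34, d_SEIS-06 = 104.10 km.
Circle about each station: (x + 38.5)² + (y − 27.1)² = 108.32²; (x − 27.1)² + (y − 165.0)² = 132.34²; (x − 32.1)² + (y + 57.8)² = 104.10².
Subtracting pairs of circle equations eliminates x²+y² and gives linear equations (the radical axes):
131.2 x + 275.8 y = 19962.10
141.2 x − 169.8 y = 3051.00
Solving the 2×2 system: x ≈ 69.1, y ≈ 39.5 km.

x ≈ 69.1 km, y ≈ 39.5 km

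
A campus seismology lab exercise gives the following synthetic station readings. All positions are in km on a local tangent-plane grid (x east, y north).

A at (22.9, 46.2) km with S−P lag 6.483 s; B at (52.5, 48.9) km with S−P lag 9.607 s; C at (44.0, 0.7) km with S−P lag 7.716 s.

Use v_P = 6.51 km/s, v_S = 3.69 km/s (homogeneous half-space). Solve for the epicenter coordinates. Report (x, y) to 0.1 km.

x ≈ -20.7 km, y ≈ 12.3 km

Distance from S−P lag: d = Δt · v_P v_S / (v_P − v_S) = Δt · (6.51·3.69)/(6.51−3.69) ≈ 8.5184·Δt.
So d_A = 55.22, d_B = 81.84, d_C = 65.73 km.
Circle about each station: (x − 22.9)² + (y − 46.2)² = 55.22²; (x − 52.5)² + (y − 48.9)² = 81.84²; (x − 44.0)² + (y − 0.7)² = 65.73².
Subtracting pairs of circle equations eliminates x²+y² and gives linear equations (the radical axes):
59.2 x + 5.4 y = -1159.93
42.2 x − 91.0 y = -1993.54
Solving the 2×2 system: x ≈ -20.7, y ≈ 12.3 km.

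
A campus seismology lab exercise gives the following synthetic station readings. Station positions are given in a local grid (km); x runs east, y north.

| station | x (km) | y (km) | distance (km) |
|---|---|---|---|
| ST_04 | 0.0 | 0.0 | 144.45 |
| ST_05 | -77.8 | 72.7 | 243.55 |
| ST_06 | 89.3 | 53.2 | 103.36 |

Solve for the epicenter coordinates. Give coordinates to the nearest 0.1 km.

Circle about each station: x² + y² = 144.45²; (x + 77.8)² + (y − 72.7)² = 243.55²; (x − 89.3)² + (y − 53.2)² = 103.36².
Subtracting pairs of circle equations eliminates x²+y² and gives linear equations (the radical axes):
-155.6 x + 145.4 y = -27112.67
178.6 x + 106.4 y = 20987.24
Solving the 2×2 system: x ≈ 139.6, y ≈ -37.1 km.
Check against ST_04 (with the unrounded x, y): √(x²+y²) = 144.44 ≈ 144.45 km. ✓

(139.6, -37.1)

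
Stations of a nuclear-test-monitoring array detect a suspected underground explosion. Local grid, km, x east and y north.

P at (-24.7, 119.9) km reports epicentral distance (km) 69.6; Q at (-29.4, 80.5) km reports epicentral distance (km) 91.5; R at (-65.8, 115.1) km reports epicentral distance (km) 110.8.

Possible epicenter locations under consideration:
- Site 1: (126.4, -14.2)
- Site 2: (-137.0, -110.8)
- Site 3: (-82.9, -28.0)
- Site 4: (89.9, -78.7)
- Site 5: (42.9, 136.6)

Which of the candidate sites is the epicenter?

For each candidate, compare |candidate − station| to the reported distance:
Site 1: residuals P 132.4, Q 90.8, R 120.8 → max 132.4 km
Site 2: residuals P 187.0, Q 128.0, R 126.1 → max 187.0 km
Site 3: residuals P 89.3, Q 29.5, R 33.3 → max 89.3 km
Site 4: residuals P 159.7, Q 107.4, R 137.8 → max 159.7 km
Site 5: residuals P 0.0, Q 0.0, R 0.0 → max 0.0 km
Only Site 5 has all residuals ≈ 0.

Site 5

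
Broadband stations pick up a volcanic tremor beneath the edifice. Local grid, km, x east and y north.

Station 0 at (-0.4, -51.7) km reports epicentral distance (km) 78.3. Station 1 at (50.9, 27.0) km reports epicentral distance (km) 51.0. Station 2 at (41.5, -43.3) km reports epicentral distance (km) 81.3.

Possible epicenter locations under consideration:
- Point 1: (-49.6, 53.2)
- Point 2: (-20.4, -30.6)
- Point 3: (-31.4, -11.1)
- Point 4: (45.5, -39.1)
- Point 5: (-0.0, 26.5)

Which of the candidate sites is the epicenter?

Point 5

For each candidate, compare |candidate − station| to the reported distance:
Point 1: residuals Station 0 37.6, Station 1 52.9, Station 2 51.4 → max 52.9 km
Point 2: residuals Station 0 49.2, Station 1 40.7, Station 2 18.1 → max 49.2 km
Point 3: residuals Station 0 27.2, Station 1 39.7, Station 2 1.6 → max 39.7 km
Point 4: residuals Station 0 30.7, Station 1 15.3, Station 2 75.5 → max 75.5 km
Point 5: residuals Station 0 0.1, Station 1 0.1, Station 2 0.1 → max 0.1 km
Only Point 5 has all residuals ≈ 0.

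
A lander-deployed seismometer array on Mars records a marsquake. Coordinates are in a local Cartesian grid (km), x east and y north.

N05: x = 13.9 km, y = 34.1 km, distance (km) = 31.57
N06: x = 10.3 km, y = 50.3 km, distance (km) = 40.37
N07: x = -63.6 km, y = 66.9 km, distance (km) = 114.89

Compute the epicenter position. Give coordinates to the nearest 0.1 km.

Circle about each station: (x − 13.9)² + (y − 34.1)² = 31.57²; (x − 10.3)² + (y − 50.3)² = 40.37²; (x + 63.6)² + (y − 66.9)² = 114.89².
Subtracting the N05 equation from the N06 and N07 equations removes the quadratic terms:
-7.2 x + 32.4 y = 647.09
-155.0 x + 65.6 y = -5038.50
Solving the 2×2 system: x ≈ 45.2, y ≈ 30.0 km.

x ≈ 45.2 km, y ≈ 30.0 km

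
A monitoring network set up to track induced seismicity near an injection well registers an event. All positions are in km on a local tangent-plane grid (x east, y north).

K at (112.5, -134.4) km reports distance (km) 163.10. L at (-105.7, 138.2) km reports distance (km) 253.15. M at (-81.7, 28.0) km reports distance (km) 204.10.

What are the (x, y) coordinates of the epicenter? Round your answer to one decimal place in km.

Circle about each station: (x − 112.5)² + (y + 134.4)² = 163.10²; (x + 105.7)² + (y − 138.2)² = 253.15²; (x + 81.7)² + (y − 28.0)² = 204.10².
Subtracting the K equation from the L and M equations removes the quadratic terms:
-436.4 x + 545.2 y = -37931.19
-388.4 x + 324.8 y = -38315.92
Solving the 2×2 system: x ≈ 122.4, y ≈ 28.4 km.
Check against K (with the unrounded x, y): √((x − 112.5)²+(y + 134.4)²) = 163.10 ≈ 163.10 km. ✓

x ≈ 122.4 km, y ≈ 28.4 km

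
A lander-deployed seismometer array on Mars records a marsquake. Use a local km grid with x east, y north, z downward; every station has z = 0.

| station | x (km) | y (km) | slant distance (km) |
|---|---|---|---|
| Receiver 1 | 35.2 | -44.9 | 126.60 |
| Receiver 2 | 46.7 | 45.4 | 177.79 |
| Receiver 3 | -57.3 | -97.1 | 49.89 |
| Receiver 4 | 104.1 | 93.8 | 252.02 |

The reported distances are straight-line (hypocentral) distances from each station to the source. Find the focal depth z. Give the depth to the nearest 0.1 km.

depth ≈ 31.6 km

Each station gives a sphere (x−x_i)² + (y−y_i)² + z² = d_i² (stations at z=0).
Subtracting the Receiver 1 sphere from Receiver 2 and Receiver 3: z² cancels, leaving linear equations in x and y:
23.0 x + 180.6 y = -14594.72
-185.0 x − 104.4 y = 22995.20
Solving: x ≈ -84.788, y ≈ -70.014 km (keep extra digits for the depth step; rounded: -84.8, -70.0).
Then from the Receiver 1 sphere: z² = 126.60² − (x − 35.2)² − (y + 44.9)² with x = -84.788, y = -70.014, so z ≈ 31.618 ≈ 31.6 km.
Check against Receiver 4 (with the unrounded solution): distance 252.02 ≈ 252.02 km. ✓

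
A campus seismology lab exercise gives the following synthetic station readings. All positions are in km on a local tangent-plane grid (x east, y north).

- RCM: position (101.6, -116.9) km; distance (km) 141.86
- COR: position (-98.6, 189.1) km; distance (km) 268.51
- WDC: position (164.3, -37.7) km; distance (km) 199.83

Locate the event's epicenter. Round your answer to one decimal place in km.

x ≈ -32.7 km, y ≈ -71.2 km

Circle about each station: (x − 101.6)² + (y + 116.9)² = 141.86²; (x + 98.6)² + (y − 189.1)² = 268.51²; (x − 164.3)² + (y + 37.7)² = 199.83².
Subtracting the RCM equation from the COR and WDC equations removes the quadratic terms:
-400.4 x + 612.0 y = -30480.76
125.4 x + 158.4 y = -15380.16
Solving the 2×2 system: x ≈ -32.7, y ≈ -71.2 km.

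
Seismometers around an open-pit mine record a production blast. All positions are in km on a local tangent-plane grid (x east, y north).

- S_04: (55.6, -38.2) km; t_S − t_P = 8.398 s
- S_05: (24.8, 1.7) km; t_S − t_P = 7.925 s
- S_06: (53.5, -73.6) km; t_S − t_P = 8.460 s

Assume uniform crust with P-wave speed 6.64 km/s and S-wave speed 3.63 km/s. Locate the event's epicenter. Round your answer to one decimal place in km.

Distance from S−P lag: d = Δt · v_P v_S / (v_P − v_S) = Δt · (6.64·3.63)/(6.64−3.63) ≈ 8.0077·Δt.
So d_S_04 = 67.25, d_S_05 = 63.46, d_S_06 = 67.75 km.
Circle about each station: (x − 55.6)² + (y + 38.2)² = 67.25²; (x − 24.8)² + (y − 1.7)² = 63.46²; (x − 53.5)² + (y + 73.6)² = 67.75².
Subtracting pairs of circle equations eliminates x²+y² and gives linear equations (the radical axes):
-61.6 x + 79.8 y = -3437.28
-4.2 x − 70.8 y = 3661.11
Solving the 2×2 system: x ≈ -10.4, y ≈ -51.1 km.

(-10.4, -51.1)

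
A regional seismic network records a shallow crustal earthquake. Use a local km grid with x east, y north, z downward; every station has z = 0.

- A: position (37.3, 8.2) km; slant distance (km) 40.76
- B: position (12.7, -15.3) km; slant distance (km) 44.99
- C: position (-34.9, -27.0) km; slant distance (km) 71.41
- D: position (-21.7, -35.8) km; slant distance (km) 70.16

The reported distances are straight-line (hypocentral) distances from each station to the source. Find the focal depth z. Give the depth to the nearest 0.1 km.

Each station gives a sphere (x−x_i)² + (y−y_i)² + z² = d_i² (stations at z=0).
Subtracting the A sphere from B and C: z² cancels, leaving linear equations in x and y:
-49.2 x − 47.0 y = -1425.87
-144.4 x − 70.4 y = -2949.53
Solving: x ≈ 11.509, y ≈ 18.290 km (keep extra digits for the depth step; rounded: 11.5, 18.3).
Then from the A sphere: z² = 40.76² − (x − 37.3)² − (y − 8.2)² with x = 11.509, y = 18.290, so z ≈ 29.906 ≈ 29.9 km.

29.9 km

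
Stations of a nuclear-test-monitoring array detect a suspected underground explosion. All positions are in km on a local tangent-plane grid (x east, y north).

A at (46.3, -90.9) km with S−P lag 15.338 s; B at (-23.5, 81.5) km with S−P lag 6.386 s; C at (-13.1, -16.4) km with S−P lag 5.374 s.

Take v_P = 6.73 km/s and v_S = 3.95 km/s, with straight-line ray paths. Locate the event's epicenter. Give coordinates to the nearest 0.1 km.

x ≈ -44.6 km, y ≈ 24.2 km

Distance from S−P lag: d = Δt · v_P v_S / (v_P − v_S) = Δt · (6.73·3.95)/(6.73−3.95) ≈ 9.5624·Δt.
So d_A = 146.67, d_B = 61.07, d_C = 51.39 km.
Circle about each station: (x − 46.3)² + (y + 90.9)² = 146.67²; (x + 23.5)² + (y − 81.5)² = 61.07²; (x + 13.1)² + (y + 16.4)² = 51.39².
Subtracting the A equation from the B and C equations removes the quadratic terms:
-139.6 x + 344.8 y = 14570.54
-118.8 x + 149.0 y = 8905.23
Solving the 2×2 system: x ≈ -44.6, y ≈ 24.2 km.
Check against A (with the unrounded x, y): √((x − 46.3)²+(y + 90.9)²) = 146.67 ≈ 146.67 km. ✓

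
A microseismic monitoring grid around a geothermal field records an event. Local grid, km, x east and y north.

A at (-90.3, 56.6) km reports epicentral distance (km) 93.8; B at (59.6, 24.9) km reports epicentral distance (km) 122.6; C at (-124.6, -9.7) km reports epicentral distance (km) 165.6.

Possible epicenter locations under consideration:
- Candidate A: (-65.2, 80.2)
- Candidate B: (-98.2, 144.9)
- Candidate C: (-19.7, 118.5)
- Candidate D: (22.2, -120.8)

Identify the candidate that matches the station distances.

For each candidate, compare |candidate − station| to the reported distance:
Candidate A: residuals A 59.3, B 13.9, C 57.8 → max 59.3 km
Candidate B: residuals A 5.1, B 75.6, C 8.8 → max 75.6 km
Candidate C: residuals A 0.1, B 0.1, C 0.0 → max 0.1 km
Candidate D: residuals A 116.3, B 27.8, C 18.5 → max 116.3 km
Only Candidate C has all residuals ≈ 0.

Candidate C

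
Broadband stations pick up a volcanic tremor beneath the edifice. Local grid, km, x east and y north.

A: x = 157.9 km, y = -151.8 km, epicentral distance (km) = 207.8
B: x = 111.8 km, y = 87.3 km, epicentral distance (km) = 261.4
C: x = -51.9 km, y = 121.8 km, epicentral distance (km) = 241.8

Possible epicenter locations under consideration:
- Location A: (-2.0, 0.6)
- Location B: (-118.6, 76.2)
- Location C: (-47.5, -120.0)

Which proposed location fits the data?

For each candidate, compare |candidate − station| to the reported distance:
Location A: residuals A 13.1, B 118.3, C 110.7 → max 118.3 km
Location B: residuals A 150.6, B 30.7, C 161.0 → max 161.0 km
Location C: residuals A 0.0, B 0.0, C 0.0 → max 0.0 km
Only Location C has all residuals ≈ 0.

Location C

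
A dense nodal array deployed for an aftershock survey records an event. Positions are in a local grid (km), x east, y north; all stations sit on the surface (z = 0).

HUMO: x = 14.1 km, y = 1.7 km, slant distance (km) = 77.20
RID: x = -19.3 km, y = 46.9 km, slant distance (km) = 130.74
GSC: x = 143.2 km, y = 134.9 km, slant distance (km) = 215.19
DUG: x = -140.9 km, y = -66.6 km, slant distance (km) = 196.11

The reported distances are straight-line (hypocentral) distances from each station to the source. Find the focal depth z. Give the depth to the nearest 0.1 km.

z ≈ 30.1 km

Each station gives a sphere (x−x_i)² + (y−y_i)² + z² = d_i² (stations at z=0).
Subtracting the HUMO sphere from RID and GSC: z² cancels, leaving linear equations in x and y:
-66.8 x + 90.4 y = -8762.71
258.2 x + 266.4 y = -1844.35
Solving: x ≈ 52.694, y ≈ -57.995 km (keep extra digits for the depth step; rounded: 52.7, -58.0).
Then from the HUMO sphere: z² = 77.20² − (x − 14.1)² − (y − 1.7)² with x = 52.694, y = -57.995, so z ≈ 30.114 ≈ 30.1 km.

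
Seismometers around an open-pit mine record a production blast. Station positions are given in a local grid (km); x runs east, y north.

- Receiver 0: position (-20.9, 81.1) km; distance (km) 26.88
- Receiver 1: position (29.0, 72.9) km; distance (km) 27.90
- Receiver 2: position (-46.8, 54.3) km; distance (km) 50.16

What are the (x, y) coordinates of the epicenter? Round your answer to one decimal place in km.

Circle about each station: (x + 20.9)² + (y − 81.1)² = 26.88²; (x − 29.0)² + (y − 72.9)² = 27.90²; (x + 46.8)² + (y − 54.3)² = 50.16².
Subtracting pairs of circle equations eliminates x²+y² and gives linear equations (the radical axes):
99.8 x − 16.4 y = -914.49
-51.8 x − 53.6 y = -3668.78
Solving the 2×2 system: x ≈ 1.8, y ≈ 66.7 km.

(1.8, 66.7)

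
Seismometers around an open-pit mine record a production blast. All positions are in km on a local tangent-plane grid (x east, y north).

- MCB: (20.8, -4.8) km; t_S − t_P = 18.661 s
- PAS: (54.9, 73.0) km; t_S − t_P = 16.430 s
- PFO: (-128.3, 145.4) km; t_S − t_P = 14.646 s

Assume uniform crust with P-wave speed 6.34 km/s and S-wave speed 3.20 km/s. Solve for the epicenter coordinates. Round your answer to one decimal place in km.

Distance from S−P lag: d = Δt · v_P v_S / (v_P − v_S) = Δt · (6.34·3.20)/(6.34−3.20) ≈ 6.4611·Δt.
So d_MCB = 120.57, d_PAS = 106.16, d_PFO = 94.63 km.
Circle about each station: (x − 20.8)² + (y + 4.8)² = 120.57²; (x − 54.9)² + (y − 73.0)² = 106.16²; (x + 128.3)² + (y − 145.4)² = 94.63².
Subtracting the MCB equation from the PAS and PFO equations removes the quadratic terms:
68.2 x + 155.6 y = 11154.51
-298.2 x + 300.4 y = 42728.66
Solving the 2×2 system: x ≈ -49.3, y ≈ 93.3 km.
Check against MCB (with the unrounded x, y): √((x − 20.8)²+(y + 4.8)²) = 120.57 ≈ 120.57 km. ✓

-49.3 km east, 93.3 km north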